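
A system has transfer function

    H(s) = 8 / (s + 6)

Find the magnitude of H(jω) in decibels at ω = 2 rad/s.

Substitute s = j2: numerator = 8, denominator = 6 + j2.
|H(j2)| = |8| / |6 + j2| = 8 / 6.3246 ≈ 1.265.
In decibels: 20·log₁₀(1.265) ≈ 2.04 dB.

|H(j2)|_dB ≈ 2.04 dB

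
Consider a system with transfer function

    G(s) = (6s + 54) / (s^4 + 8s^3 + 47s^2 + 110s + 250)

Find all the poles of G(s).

s = -3 + 4j, -3 - 4j, -1 + 3j, -1 - 3j

The poles are the roots of the denominator s^4 + 8s^3 + 47s^2 + 110s + 250 = 0.
No real roots exist; factor into two real quadratics: (s^2 + 6s + 25)(s^2 + 2s + 10) = 0.
Each quadratic gives a conjugate pair via the quadratic formula.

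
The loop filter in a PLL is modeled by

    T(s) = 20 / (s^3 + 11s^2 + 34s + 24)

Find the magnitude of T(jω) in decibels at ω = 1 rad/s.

|T(j1)|_dB ≈ -4.98 dB

Substitute s = j1: numerator = 20, denominator = 13 + j33.
|T(j1)| = |20| / |13 + j33| = 20 / 35.468 ≈ 0.5639.
In decibels: 20·log₁₀(0.5639) ≈ -4.98 dB.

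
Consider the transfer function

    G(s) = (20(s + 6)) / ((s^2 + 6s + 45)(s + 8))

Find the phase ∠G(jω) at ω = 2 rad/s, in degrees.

∠G(j2) ≈ -11.92°

At s = j2: numerator = 120 + j40, denominator = 304 + j178.
∠G = ∠num − ∠den = 18.435° − (30.350°) = -11.92°.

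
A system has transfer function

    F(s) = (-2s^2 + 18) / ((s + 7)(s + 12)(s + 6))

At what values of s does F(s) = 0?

s = -3, 3

Set the numerator to zero: -2s^2 + 18 = 0, i.e. -2·(s^2 - 9) = 0.
Factoring: (s + 3)(s - 3) = 0.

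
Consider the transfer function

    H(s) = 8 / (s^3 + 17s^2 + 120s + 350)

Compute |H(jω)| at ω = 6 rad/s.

Substitute s = j6: numerator = 8, denominator = -262 + j504.
|H(j6)| = |8| / |-262 + j504| = 8 / 568.03 ≈ 0.01408.

|H(j6)| ≈ 0.01408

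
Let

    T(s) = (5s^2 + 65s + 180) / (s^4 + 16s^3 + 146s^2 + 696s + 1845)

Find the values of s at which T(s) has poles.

s = -3 ± 6j, -5 ± 4j

The poles are the roots of the denominator s^4 + 16s^3 + 146s^2 + 696s + 1845 = 0.
No real roots exist; factor into two real quadratics: (s^2 + 6s + 45)(s^2 + 10s + 41) = 0.
Each quadratic gives a conjugate pair via the quadratic formula.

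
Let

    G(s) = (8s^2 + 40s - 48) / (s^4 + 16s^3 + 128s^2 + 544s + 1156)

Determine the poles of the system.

The poles are the roots of the denominator s^4 + 16s^3 + 128s^2 + 544s + 1156 = 0.
No real roots exist; factor into two real quadratics: (s^2 + 6s + 34)(s^2 + 10s + 34) = 0.
Each quadratic gives a conjugate pair via the quadratic formula.

s = -3 + 5j, -3 - 5j, -5 + 3j, -5 - 3j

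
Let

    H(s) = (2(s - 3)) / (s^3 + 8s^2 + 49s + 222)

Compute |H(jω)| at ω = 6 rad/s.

Substitute s = j6: numerator = -6 + j12, denominator = -66 + j78.
|H(j6)| = |-6 + j12| / |-66 + j78| = 13.416 / 102.18 ≈ 0.1313.

|H(j6)| ≈ 0.1313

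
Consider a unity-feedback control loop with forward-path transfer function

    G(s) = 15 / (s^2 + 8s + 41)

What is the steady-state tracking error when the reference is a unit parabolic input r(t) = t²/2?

G(s) has no poles at the origin.
This is a Type 0 system; Ka = lim_{s→0} s^2·G(s) = 0, so the steady-state error for a parabola input is infinite.

e_ss = ∞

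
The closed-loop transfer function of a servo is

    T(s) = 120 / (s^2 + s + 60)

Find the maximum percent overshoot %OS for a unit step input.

%OS ≈ 81.6%

Comparing s^2 + s + 60 to s^2 + 2ζωₙs + ωₙ²: ωₙ = √60 ≈ 7.746 rad/s and ζ = 1/(2·√60) ≈ 0.06455.
%OS = 100·exp(−πζ/√(1−ζ²)) = 100·exp(−π·0.06455/√(1−0.06455²)) ≈ 81.6%.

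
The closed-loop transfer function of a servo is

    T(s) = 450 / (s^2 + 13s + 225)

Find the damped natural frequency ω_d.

ω_d ≈ 13.52 rad/s

Comparing s^2 + 13s + 225 to s^2 + 2ζωₙs + ωₙ²: ωₙ = 15 rad/s and ζ = 13/(2·15) ≈ 0.4333.
ζωₙ = 13/2 = 6.5, so ω_d = ωₙ√(1−ζ²) = √(ωₙ² − (ζωₙ)²) = √(225 − 6.5²) = √182.75 ≈ 13.52 rad/s.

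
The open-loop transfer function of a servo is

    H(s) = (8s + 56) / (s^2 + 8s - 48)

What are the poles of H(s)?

s = -12, 4

The poles are the roots of the denominator s^2 + 8s - 48 = 0.
Factoring: (s + 12)(s - 4) = 0, so s = -12 and s = 4.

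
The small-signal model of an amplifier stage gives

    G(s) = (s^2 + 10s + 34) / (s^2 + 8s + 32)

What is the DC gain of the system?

Set s = 0: G(0) = (34) / (32) = 17/16.

G(0) = 17/16 ≈ 1.062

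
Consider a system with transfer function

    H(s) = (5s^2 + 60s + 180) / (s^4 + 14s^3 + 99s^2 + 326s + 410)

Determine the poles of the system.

s = -4 + 5j, -4 - 5j, -3 + j, -3 - j

The poles are the roots of the denominator s^4 + 14s^3 + 99s^2 + 326s + 410 = 0.
No real roots exist; factor into two real quadratics: (s^2 + 8s + 41)(s^2 + 6s + 10) = 0.
Each quadratic gives a conjugate pair via the quadratic formula.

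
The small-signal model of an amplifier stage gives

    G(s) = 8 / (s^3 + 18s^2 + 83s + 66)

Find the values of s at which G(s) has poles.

The poles are the roots of the denominator s^3 + 18s^2 + 83s + 66 = 0.
Trying s = -6: the polynomial evaluates to 0, so (s + 6) is a factor.
Dividing out leaves s^2 + 12s + 11 = 0.
Factoring the quadratic: (s + 1)(s + 11) = 0.

s = -6, -1, -11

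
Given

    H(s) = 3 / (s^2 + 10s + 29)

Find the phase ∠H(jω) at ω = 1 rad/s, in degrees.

At s = j1: numerator = 3, denominator = 28 + j10.
∠H = ∠num − ∠den = 0° − (19.654°) = -19.65°.

∠H(j1) ≈ -19.65°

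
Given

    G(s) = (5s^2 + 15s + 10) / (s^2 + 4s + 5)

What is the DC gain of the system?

G(0) = 2

Set s = 0: G(0) = (10) / (5) = 2.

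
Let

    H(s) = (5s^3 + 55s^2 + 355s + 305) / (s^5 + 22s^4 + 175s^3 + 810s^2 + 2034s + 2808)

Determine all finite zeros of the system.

s = -5 + 6j, -5 - 6j, -1

Set the numerator to zero: 5s^3 + 55s^2 + 355s + 305 = 0, i.e. 5·(s^3 + 11s^2 + 71s + 61) = 0.
Factoring: (s^2 + 10s + 61)(s + 1) = 0.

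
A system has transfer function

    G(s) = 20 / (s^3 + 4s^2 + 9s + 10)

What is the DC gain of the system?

Set s = 0: G(0) = (20) / (10) = 2.

G(0) = 2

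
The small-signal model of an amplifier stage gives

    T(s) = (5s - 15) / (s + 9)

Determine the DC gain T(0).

T(0) = -5/3 ≈ -1.667

Set s = 0: T(0) = (-15) / (9) = -5/3.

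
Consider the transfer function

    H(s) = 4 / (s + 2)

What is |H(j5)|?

Substitute s = j5: numerator = 4, denominator = 2 + j5.
|H(j5)| = |4| / |2 + j5| = 4 / 5.3852 ≈ 0.7428.

|H(j5)| ≈ 0.7428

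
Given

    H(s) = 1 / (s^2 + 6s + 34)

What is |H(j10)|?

Substitute s = j10: numerator = 1, denominator = -66 + j60.
|H(j10)| = |1| / |-66 + j60| = 1 / 89.196 ≈ 0.01121.

|H(j10)| ≈ 0.01121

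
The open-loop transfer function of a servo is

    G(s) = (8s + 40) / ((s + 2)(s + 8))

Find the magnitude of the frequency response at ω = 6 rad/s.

Substitute s = j6: numerator = 40 + j48, denominator = -20 + j60.
|G(j6)| = |40 + j48| / |-20 + j60| = 62.482 / 63.246 ≈ 0.9879.

|G(j6)| ≈ 0.9879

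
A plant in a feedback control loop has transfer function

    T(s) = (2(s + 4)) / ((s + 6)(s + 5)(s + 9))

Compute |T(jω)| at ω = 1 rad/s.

Substitute s = j1: numerator = 8 + j2, denominator = 250 + j128.
|T(j1)| = |8 + j2| / |250 + j128| = 8.2462 / 280.86 ≈ 0.02936.

|T(j1)| ≈ 0.02936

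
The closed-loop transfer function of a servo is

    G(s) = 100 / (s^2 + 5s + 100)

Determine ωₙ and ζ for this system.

ωₙ = 10 rad/s, ζ = 0.25

Compare the denominator to the standard form s^2 + 2ζωₙs + ωₙ².
ωₙ² = 100, so ωₙ = 10 rad/s.
2ζωₙ = 5, so ζ = 5/(2·10) = 0.25.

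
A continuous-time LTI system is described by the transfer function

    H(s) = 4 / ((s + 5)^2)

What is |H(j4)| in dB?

Substitute s = j4: numerator = 4, denominator = 9 + j40.
|H(j4)| = |4| / |9 + j40| = 4 / 41 ≈ 0.09756.
In decibels: 20·log₁₀(0.09756) ≈ -20.2 dB.

|H(j4)|_dB ≈ -20.2 dB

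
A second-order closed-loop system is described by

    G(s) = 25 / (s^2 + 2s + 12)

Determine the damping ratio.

ζ ≈ 0.2887

Compare the denominator to the standard form s^2 + 2ζωₙs + ωₙ².
ωₙ² = 12, so ωₙ = √12 ≈ 3.464 rad/s.
2ζωₙ = 2, so ζ = 2/(2·√12) ≈ 0.2887.
With ζ = 0.2887 the response is underdamped.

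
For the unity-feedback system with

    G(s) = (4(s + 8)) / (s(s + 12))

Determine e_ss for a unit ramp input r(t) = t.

G(s) has one pole at the origin.
This is a Type 1 system. Kv = lim_{s→0} s·G(s) = 32/12 = 8/3.
e_ss = 1/Kv = 1/(8/3) = 3/8 ≈ 0.3750.

e_ss = 0.3750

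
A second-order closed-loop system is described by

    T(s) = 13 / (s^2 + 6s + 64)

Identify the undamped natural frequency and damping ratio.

Compare the denominator to the standard form s^2 + 2ζωₙs + ωₙ².
ωₙ² = 64, so ωₙ = 8 rad/s.
2ζωₙ = 6, so ζ = 6/(2·8) = 0.375.

ωₙ = 8 rad/s, ζ = 0.375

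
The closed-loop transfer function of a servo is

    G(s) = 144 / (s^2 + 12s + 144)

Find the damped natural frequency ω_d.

ω_d ≈ 10.39 rad/s

Comparing s^2 + 12s + 144 to s^2 + 2ζωₙs + ωₙ²: ωₙ = 12 rad/s and ζ = 12/(2·12) = 0.5.
ζωₙ = 12/2 = 6, so ω_d = ωₙ√(1−ζ²) = √(ωₙ² − (ζωₙ)²) = √(144 − 6²) = √108 ≈ 10.39 rad/s.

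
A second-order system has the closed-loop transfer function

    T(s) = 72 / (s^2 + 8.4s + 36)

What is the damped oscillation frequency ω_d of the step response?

ω_d ≈ 4.285 rad/s

Comparing s^2 + 8.4s + 36 to s^2 + 2ζωₙs + ωₙ²: ωₙ = 6 rad/s and ζ = 8.4/(2·6) = 0.7.
ζωₙ = 8.4/2 = 4.2, so ω_d = ωₙ√(1−ζ²) = √(ωₙ² − (ζωₙ)²) = √(36 − 4.2²) = √18.36 ≈ 4.285 rad/s.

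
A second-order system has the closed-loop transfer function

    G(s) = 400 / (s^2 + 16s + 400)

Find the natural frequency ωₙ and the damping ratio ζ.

ωₙ = 20 rad/s, ζ = 0.4

Compare the denominator to the standard form s^2 + 2ζωₙs + ωₙ².
ωₙ² = 400, so ωₙ = 20 rad/s.
2ζωₙ = 16, so ζ = 16/(2·20) = 0.4.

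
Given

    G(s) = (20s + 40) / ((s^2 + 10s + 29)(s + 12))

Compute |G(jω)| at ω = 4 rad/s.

|G(j4)| ≈ 0.1681

Substitute s = j4: numerator = 40 + j80, denominator = -4 + j532.
|G(j4)| = |40 + j80| / |-4 + j532| = 89.443 / 532.02 ≈ 0.1681.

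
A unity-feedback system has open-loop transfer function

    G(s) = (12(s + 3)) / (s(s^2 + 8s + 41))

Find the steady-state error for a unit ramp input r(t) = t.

e_ss = 1.139

G(s) has one pole at the origin.
This is a Type 1 system. Kv = lim_{s→0} s·G(s) = 36/41.
e_ss = 1/Kv = 1/(36/41) = 41/36 ≈ 1.139.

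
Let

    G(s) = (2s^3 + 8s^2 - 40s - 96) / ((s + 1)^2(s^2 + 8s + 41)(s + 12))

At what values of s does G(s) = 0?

Set the numerator to zero: 2s^3 + 8s^2 - 40s - 96 = 0, i.e. 2·(s^3 + 4s^2 - 20s - 48) = 0.
Factoring: (s + 6)(s + 2)(s - 4) = 0.

s = -6, -2, 4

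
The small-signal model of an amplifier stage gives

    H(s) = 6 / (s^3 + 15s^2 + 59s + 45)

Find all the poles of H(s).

The poles are the roots of the denominator s^3 + 15s^2 + 59s + 45 = 0.
Trying s = -1: the polynomial evaluates to 0, so (s + 1) is a factor.
Dividing out leaves s^2 + 14s + 45 = 0.
Factoring the quadratic: (s + 5)(s + 9) = 0.

s = -1, -5, -9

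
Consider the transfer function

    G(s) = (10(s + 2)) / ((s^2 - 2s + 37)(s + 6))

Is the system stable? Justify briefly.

The poles can be read from the denominator factors: s = 1 + 6j, 1 - 6j, -6.
Since the pole(s) at s = 1 ± 6j lie in the right half-plane, the system is unstable.

unstable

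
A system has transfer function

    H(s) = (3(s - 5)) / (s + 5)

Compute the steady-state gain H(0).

H(0) = -3

At s = 0 each factor (s + a) contributes a and each (s^2 + bs + c) contributes c.
H(0) = 3·(-5) / ((5)) = -15/5 = -3.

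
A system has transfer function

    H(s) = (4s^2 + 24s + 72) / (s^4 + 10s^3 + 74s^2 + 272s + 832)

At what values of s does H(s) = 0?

s = -3 ± 3j

Set the numerator to zero: 4s^2 + 24s + 72 = 0, i.e. 4·(s^2 + 6s + 18) = 0.
Factoring: (s^2 + 6s + 18) = 0.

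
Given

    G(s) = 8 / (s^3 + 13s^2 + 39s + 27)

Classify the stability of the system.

stable

The denominator s^3 + 13s^2 + 39s + 27 factors as (s + 3)(s + 9)(s + 1), giving poles at s = -3, -9, -1.
Since all poles lie strictly in the left half-plane, the system is stable.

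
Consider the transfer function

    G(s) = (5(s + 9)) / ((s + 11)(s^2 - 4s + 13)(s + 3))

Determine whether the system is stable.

unstable

The poles can be read from the denominator factors: s = -11, 2 + 3j, 2 - 3j, -3.
Since the pole(s) at s = 2 ± 3j lie in the right half-plane, the system is unstable.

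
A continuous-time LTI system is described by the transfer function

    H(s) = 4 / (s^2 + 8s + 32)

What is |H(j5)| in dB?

Substitute s = j5: numerator = 4, denominator = 7 + j40.
|H(j5)| = |4| / |7 + j40| = 4 / 40.608 ≈ 0.09850.
In decibels: 20·log₁₀(0.09850) ≈ -20.1 dB.

|H(j5)|_dB ≈ -20.1 dB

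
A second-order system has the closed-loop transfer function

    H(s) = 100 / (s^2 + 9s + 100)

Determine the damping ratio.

Compare the denominator to the standard form s^2 + 2ζωₙs + ωₙ².
ωₙ² = 100, so ωₙ = 10 rad/s.
2ζωₙ = 9, so ζ = 9/(2·10) = 0.45.

ζ = 0.45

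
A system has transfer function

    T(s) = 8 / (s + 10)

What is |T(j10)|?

|T(j10)| ≈ 0.5657

Substitute s = j10: numerator = 8, denominator = 10 + j10.
|T(j10)| = |8| / |10 + j10| = 8 / 14.142 ≈ 0.5657.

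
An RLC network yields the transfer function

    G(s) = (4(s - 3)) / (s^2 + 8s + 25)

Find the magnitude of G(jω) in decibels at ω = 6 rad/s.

|G(j6)|_dB ≈ -5.27 dB

Substitute s = j6: numerator = -12 + j24, denominator = -11 + j48.
|G(j6)| = |-12 + j24| / |-11 + j48| = 26.833 / 49.244 ≈ 0.5449.
In decibels: 20·log₁₀(0.5449) ≈ -5.27 dB.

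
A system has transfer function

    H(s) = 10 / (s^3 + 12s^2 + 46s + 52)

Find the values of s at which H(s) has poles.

The poles are the roots of the denominator s^3 + 12s^2 + 46s + 52 = 0.
Trying s = -2: the polynomial evaluates to 0, so (s + 2) is a factor.
Dividing out leaves s^2 + 10s + 26 = 0.
The quadratic formula then gives s = -5 ± 1j.

s = -5 + j, -5 - j, -2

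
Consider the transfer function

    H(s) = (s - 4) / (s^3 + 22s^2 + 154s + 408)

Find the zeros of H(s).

Set the numerator to zero: s - 4 = 0.
So s = 4.

s = 4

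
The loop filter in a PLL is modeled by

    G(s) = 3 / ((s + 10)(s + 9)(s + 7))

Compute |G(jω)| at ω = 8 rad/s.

Substitute s = j8: numerator = 3, denominator = -1034 + j1272.
|G(j8)| = |3| / |-1034 + j1272| = 3 / 1639.2 ≈ 0.001830.

|G(j8)| ≈ 0.001830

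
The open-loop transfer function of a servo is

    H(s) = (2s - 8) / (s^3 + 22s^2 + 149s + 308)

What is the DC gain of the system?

H(0) = -2/77 ≈ -0.02597

Set s = 0: H(0) = (-8) / (308) = -2/77.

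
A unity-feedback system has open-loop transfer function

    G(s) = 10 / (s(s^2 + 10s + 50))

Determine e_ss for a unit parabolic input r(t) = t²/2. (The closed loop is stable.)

e_ss = ∞

G(s) has one pole at the origin.
This is a Type 1 system; Ka = lim_{s→0} s^2·G(s) = 0, so the steady-state error for a parabola input is infinite.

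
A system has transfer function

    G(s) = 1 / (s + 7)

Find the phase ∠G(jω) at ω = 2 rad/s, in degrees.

At s = j2: numerator = 1, denominator = 7 + j2.
∠G = ∠num − ∠den = 0° − (15.945°) = -15.95°.

∠G(j2) ≈ -15.95°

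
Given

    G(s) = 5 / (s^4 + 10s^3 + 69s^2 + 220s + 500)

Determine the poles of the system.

s = -2 + 4j, -2 - 4j, -3 + 4j, -3 - 4j

The poles are the roots of the denominator s^4 + 10s^3 + 69s^2 + 220s + 500 = 0.
No real roots exist; factor into two real quadratics: (s^2 + 4s + 20)(s^2 + 6s + 25) = 0.
Each quadratic gives a conjugate pair via the quadratic formula.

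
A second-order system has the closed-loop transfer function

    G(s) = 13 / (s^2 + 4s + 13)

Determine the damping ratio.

ζ ≈ 0.5547

Compare the denominator to the standard form s^2 + 2ζωₙs + ωₙ².
ωₙ² = 13, so ωₙ = √13 ≈ 3.606 rad/s.
2ζωₙ = 4, so ζ = 4/(2·√13) ≈ 0.5547.
With ζ = 0.5547 the response is underdamped.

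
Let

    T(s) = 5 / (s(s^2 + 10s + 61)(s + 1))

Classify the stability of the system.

The poles can be read from the denominator factors: s = 0, -5 + 6j, -5 - 6j, -1.
Since the simple pole(s) at s = 0 lie on the jω-axis with none in the right half-plane, the system is marginally stable.

marginally stable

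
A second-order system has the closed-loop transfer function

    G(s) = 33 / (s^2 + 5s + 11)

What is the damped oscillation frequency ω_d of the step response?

ω_d ≈ 2.179 rad/s

Comparing s^2 + 5s + 11 to s^2 + 2ζωₙs + ωₙ²: ωₙ = √11 ≈ 3.317 rad/s and ζ = 5/(2·√11) ≈ 0.7538.
ζωₙ = 5/2 = 2.5, so ω_d = ωₙ√(1−ζ²) = √(ωₙ² − (ζωₙ)²) = √(11 − 2.5²) = √4.75 ≈ 2.179 rad/s.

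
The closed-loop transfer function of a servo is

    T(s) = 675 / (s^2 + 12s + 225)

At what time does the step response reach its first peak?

Comparing s^2 + 12s + 225 to s^2 + 2ζωₙs + ωₙ²: ωₙ = 15 rad/s and ζ = 12/(2·15) = 0.4.
ζωₙ = 12/2 = 6, so ω_d = ωₙ√(1−ζ²) = √(ωₙ² − (ζωₙ)²) = √(225 − 6²) = √189 ≈ 13.75 rad/s.
t_p = π/ω_d = π/13.75 ≈ 0.2285 s.

t_p ≈ 0.2285 s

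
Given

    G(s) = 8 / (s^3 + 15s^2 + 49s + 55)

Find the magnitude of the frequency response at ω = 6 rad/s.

Substitute s = j6: numerator = 8, denominator = -485 + j78.
|G(j6)| = |8| / |-485 + j78| = 8 / 491.23 ≈ 0.01629.

|G(j6)| ≈ 0.01629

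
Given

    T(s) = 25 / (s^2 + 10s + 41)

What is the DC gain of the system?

Set s = 0: T(0) = (25) / (41) = 25/41.

T(0) = 25/41 ≈ 0.6098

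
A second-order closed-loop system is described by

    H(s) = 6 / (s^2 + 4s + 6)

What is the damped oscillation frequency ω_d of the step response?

Comparing s^2 + 4s + 6 to s^2 + 2ζωₙs + ωₙ²: ωₙ = √6 ≈ 2.449 rad/s and ζ = 4/(2·√6) ≈ 0.8165.
ζωₙ = 4/2 = 2, so ω_d = ωₙ√(1−ζ²) = √(ωₙ² − (ζωₙ)²) = √(6 − 2²) = √2 ≈ 1.414 rad/s.

ω_d ≈ 1.414 rad/s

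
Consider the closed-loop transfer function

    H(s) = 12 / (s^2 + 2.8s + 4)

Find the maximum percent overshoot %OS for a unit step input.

%OS ≈ 4.60%

Comparing s^2 + 2.8s + 4 to s^2 + 2ζωₙs + ωₙ²: ωₙ = 2 rad/s and ζ = 2.8/(2·2) = 0.7.
%OS = 100·exp(−πζ/√(1−ζ²)) = 100·exp(−π·0.7/√(1−0.7²)) ≈ 4.60%.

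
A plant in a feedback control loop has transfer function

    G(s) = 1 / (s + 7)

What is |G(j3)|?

Substitute s = j3: numerator = 1, denominator = 7 + j3.
|G(j3)| = |1| / |7 + j3| = 1 / 7.6158 ≈ 0.1313.

|G(j3)| ≈ 0.1313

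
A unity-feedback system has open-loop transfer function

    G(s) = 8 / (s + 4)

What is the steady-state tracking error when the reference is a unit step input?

G(s) has no poles at the origin.
This is a Type 0 system. Kp = lim_{s→0} G(s) = 8/4 = 2.
e_ss = 1/(1 + Kp) = 1/(1 + 2) = 1/3 ≈ 0.3333.

e_ss = 0.3333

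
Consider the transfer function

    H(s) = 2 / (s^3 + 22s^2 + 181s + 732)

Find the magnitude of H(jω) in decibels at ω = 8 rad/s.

|H(j8)|_dB ≈ -55.2 dB

Substitute s = j8: numerator = 2, denominator = -676 + j936.
|H(j8)| = |2| / |-676 + j936| = 2 / 1154.6 ≈ 0.001732.
In decibels: 20·log₁₀(0.001732) ≈ -55.2 dB.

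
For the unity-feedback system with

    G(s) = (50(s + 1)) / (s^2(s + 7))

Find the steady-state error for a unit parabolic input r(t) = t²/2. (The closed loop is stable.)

e_ss = 0.1400

G(s) has 2 poles at the origin.
This is a Type 2 system. Ka = lim_{s→0} s^2·G(s) = 50/7.
e_ss = 1/Ka = 1/(50/7) = 7/50 ≈ 0.1400.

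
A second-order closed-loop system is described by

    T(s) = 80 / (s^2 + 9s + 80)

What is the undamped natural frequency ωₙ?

Compare the denominator to the standard form s^2 + 2ζωₙs + ωₙ².
ωₙ² = 80, so ωₙ = √80 ≈ 8.944 rad/s.

ωₙ ≈ 8.944 rad/s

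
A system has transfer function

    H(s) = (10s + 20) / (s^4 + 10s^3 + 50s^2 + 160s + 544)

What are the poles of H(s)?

s = 4j, -4j, -5 + 3j, -5 - 3j

The poles are the roots of the denominator s^4 + 10s^3 + 50s^2 + 160s + 544 = 0.
No real roots exist; factor into two real quadratics: (s^2 + 16)(s^2 + 10s + 34) = 0.
Each quadratic gives a conjugate pair via the quadratic formula.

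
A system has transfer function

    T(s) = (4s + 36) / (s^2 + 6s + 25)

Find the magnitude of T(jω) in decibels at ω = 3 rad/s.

|T(j3)|_dB ≈ 3.95 dB

Substitute s = j3: numerator = 36 + j12, denominator = 16 + j18.
|T(j3)| = |36 + j12| / |16 + j18| = 37.947 / 24.083 ≈ 1.576.
In decibels: 20·log₁₀(1.576) ≈ 3.95 dB.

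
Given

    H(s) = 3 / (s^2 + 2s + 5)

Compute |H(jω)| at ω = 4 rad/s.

|H(j4)| ≈ 0.2206

Substitute s = j4: numerator = 3, denominator = -11 + j8.
|H(j4)| = |3| / |-11 + j8| = 3 / 13.601 ≈ 0.2206.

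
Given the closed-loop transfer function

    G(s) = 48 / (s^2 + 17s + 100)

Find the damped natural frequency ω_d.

ω_d ≈ 5.268 rad/s

Comparing s^2 + 17s + 100 to s^2 + 2ζωₙs + ωₙ²: ωₙ = 10 rad/s and ζ = 17/(2·10) = 0.85.
ζωₙ = 17/2 = 8.5, so ω_d = ωₙ√(1−ζ²) = √(ωₙ² − (ζωₙ)²) = √(100 − 8.5²) = √27.75 ≈ 5.268 rad/s.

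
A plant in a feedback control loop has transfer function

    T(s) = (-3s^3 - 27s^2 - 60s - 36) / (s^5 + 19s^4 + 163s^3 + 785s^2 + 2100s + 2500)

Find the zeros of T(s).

s = -2, -1, -6

Set the numerator to zero: -3s^3 - 27s^2 - 60s - 36 = 0, i.e. -3·(s^3 + 9s^2 + 20s + 12) = 0.
Factoring: (s + 2)(s + 1)(s + 6) = 0.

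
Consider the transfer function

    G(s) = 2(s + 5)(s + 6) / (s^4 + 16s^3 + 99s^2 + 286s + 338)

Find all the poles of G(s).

s = -3 ± 2j, -5 ± j

The poles are the roots of the denominator s^4 + 16s^3 + 99s^2 + 286s + 338 = 0.
No real roots exist; factor into two real quadratics: (s^2 + 6s + 13)(s^2 + 10s + 26) = 0.
Each quadratic gives a conjugate pair via the quadratic formula.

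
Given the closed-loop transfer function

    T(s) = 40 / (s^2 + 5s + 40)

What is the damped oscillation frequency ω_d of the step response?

Comparing s^2 + 5s + 40 to s^2 + 2ζωₙs + ωₙ²: ωₙ = √40 ≈ 6.325 rad/s and ζ = 5/(2·√40) ≈ 0.3953.
ζωₙ = 5/2 = 2.5, so ω_d = ωₙ√(1−ζ²) = √(ωₙ² − (ζωₙ)²) = √(40 − 2.5²) = √33.75 ≈ 5.809 rad/s.

ω_d ≈ 5.809 rad/s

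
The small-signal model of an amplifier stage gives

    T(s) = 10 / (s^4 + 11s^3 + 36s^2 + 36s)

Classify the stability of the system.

marginally stable

The denominator s^4 + 11s^3 + 36s^2 + 36s factors as s(s + 3)(s + 6)(s + 2), giving poles at s = 0, -3, -6, -2.
Since the simple pole(s) at s = 0 lie on the jω-axis with none in the right half-plane, the system is marginally stable.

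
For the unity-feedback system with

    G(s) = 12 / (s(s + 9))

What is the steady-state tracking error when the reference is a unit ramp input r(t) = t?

e_ss = 0.7500

G(s) has one pole at the origin.
This is a Type 1 system. Kv = lim_{s→0} s·G(s) = 12/9 = 4/3.
e_ss = 1/Kv = 1/(4/3) = 3/4 ≈ 0.7500.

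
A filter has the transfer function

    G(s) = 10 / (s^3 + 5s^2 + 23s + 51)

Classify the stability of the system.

The denominator s^3 + 5s^2 + 23s + 51 factors as (s + 3)(s^2 + 2s + 17), giving poles at s = -3, -1 + 4j, -1 - 4j.
Since all poles lie strictly in the left half-plane, the system is stable.

stable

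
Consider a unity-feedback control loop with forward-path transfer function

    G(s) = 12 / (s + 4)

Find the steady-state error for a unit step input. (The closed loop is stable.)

G(s) has no poles at the origin.
This is a Type 0 system. Kp = lim_{s→0} G(s) = 12/4 = 3.
e_ss = 1/(1 + Kp) = 1/(1 + 3) = 1/4 ≈ 0.2500.

e_ss = 0.2500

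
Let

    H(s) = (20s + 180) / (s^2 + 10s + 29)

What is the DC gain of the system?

Set s = 0: H(0) = (180) / (29) = 180/29.

H(0) = 180/29 ≈ 6.207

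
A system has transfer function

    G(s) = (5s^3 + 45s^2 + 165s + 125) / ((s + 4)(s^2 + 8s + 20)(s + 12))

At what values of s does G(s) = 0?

s = -4 + 3j, -4 - 3j, -1

Set the numerator to zero: 5s^3 + 45s^2 + 165s + 125 = 0, i.e. 5·(s^3 + 9s^2 + 33s + 25) = 0.
Factoring: (s^2 + 8s + 25)(s + 1) = 0.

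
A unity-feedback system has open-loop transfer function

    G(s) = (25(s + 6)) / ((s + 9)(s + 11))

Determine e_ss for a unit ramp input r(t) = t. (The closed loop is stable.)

e_ss = ∞

G(s) has no poles at the origin.
This is a Type 0 system; Kv = lim_{s→0} s·G(s) = 0, so the steady-state error for a ramp input is infinite.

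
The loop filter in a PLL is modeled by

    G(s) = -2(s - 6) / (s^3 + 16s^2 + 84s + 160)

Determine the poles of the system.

The poles are the roots of the denominator s^3 + 16s^2 + 84s + 160 = 0.
Trying s = -8: the polynomial evaluates to 0, so (s + 8) is a factor.
Dividing out leaves s^2 + 8s + 20 = 0.
The quadratic formula then gives s = -4 ± 2j.

s = -4 + 2j, -4 - 2j, -8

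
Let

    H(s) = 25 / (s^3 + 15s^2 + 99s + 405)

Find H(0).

Set s = 0: H(0) = (25) / (405) = 5/81.

H(0) = 5/81 ≈ 0.06173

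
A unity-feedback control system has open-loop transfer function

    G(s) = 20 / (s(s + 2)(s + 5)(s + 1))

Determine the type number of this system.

Type 1

The denominator has 1 factor of s at the origin (free integrator), so this is a Type 1 system.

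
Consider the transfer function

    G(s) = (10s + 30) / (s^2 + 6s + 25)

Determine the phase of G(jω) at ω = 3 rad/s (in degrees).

∠G(j3) ≈ -3.366°

At s = j3: numerator = 30 + j30, denominator = 16 + j18.
∠G = ∠num − ∠den = 45° − (48.366°) = -3.366°.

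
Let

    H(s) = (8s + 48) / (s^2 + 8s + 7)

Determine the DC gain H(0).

H(0) = 48/7 ≈ 6.857

Set s = 0: H(0) = (48) / (7) = 48/7.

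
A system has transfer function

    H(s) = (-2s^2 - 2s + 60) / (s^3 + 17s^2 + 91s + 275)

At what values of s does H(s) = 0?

s = -6, 5

Set the numerator to zero: -2s^2 - 2s + 60 = 0, i.e. -2·(s^2 + s - 30) = 0.
Factoring: (s + 6)(s - 5) = 0.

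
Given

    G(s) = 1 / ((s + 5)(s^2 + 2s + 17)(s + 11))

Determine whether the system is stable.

stable

The poles can be read from the denominator factors: s = -5, -1 ± 4j, -11.
Since all poles lie strictly in the left half-plane, the system is stable.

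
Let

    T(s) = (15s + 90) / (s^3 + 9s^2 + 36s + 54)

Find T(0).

Set s = 0: T(0) = (90) / (54) = 5/3.

T(0) = 5/3 ≈ 1.667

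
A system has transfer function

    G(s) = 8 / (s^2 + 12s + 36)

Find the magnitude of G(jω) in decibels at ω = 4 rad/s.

|G(j4)|_dB ≈ -16.3 dB

Substitute s = j4: numerator = 8, denominator = 20 + j48.
|G(j4)| = |8| / |20 + j48| = 8 / 52 ≈ 0.1538.
In decibels: 20·log₁₀(0.1538) ≈ -16.3 dB.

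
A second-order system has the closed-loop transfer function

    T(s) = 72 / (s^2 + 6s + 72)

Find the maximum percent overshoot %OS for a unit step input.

Comparing s^2 + 6s + 72 to s^2 + 2ζωₙs + ωₙ²: ωₙ = √72 ≈ 8.485 rad/s and ζ = 6/(2·√72) ≈ 0.3536.
%OS = 100·exp(−πζ/√(1−ζ²)) = 100·exp(−π·0.3536/√(1−0.3536²)) ≈ 30.5%.

%OS ≈ 30.5%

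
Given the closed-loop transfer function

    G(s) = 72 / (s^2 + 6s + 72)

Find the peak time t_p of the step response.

t_p ≈ 0.3958 s

Comparing s^2 + 6s + 72 to s^2 + 2ζωₙs + ωₙ²: ωₙ = √72 ≈ 8.485 rad/s and ζ = 6/(2·√72) ≈ 0.3536.
ζωₙ = 6/2 = 3, so ω_d = ωₙ√(1−ζ²) = √(ωₙ² − (ζωₙ)²) = √(72 − 3²) = √63 ≈ 7.937 rad/s.
t_p = π/ω_d = π/7.937 ≈ 0.3958 s.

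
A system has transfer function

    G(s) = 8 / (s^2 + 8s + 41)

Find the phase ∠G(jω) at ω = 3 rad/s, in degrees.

∠G(j3) ≈ -36.87°

At s = j3: numerator = 8, denominator = 32 + j24.
∠G = ∠num − ∠den = 0° − (36.870°) = -36.87°.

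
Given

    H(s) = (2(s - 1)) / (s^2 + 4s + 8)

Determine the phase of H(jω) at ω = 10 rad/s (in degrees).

∠H(j10) ≈ -60.79°

At s = j10: numerator = -2 + j20, denominator = -92 + j40.
∠H = ∠num − ∠den = 95.711° − (156.50°) = -60.79°.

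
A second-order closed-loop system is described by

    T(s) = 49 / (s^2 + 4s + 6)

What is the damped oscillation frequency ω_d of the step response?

ω_d ≈ 1.414 rad/s

Comparing s^2 + 4s + 6 to s^2 + 2ζωₙs + ωₙ²: ωₙ = √6 ≈ 2.449 rad/s and ζ = 4/(2·√6) ≈ 0.8165.
ζωₙ = 4/2 = 2, so ω_d = ωₙ√(1−ζ²) = √(ωₙ² − (ζωₙ)²) = √(6 − 2²) = √2 ≈ 1.414 rad/s.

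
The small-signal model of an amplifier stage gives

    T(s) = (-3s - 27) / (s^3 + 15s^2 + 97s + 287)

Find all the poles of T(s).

The poles are the roots of the denominator s^3 + 15s^2 + 97s + 287 = 0.
Trying s = -7: the polynomial evaluates to 0, so (s + 7) is a factor.
Dividing out leaves s^2 + 8s + 41 = 0.
The quadratic formula then gives s = -4 ± 5j.

s = -4 ± 5j, -7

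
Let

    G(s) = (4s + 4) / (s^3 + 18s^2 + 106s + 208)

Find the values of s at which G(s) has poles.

s = -8, -5 + j, -5 - j

The poles are the roots of the denominator s^3 + 18s^2 + 106s + 208 = 0.
Trying s = -8: the polynomial evaluates to 0, so (s + 8) is a factor.
Dividing out leaves s^2 + 10s + 26 = 0.
The quadratic formula then gives s = -5 ± 1j.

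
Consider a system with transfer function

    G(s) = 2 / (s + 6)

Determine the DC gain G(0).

At s = 0 each factor (s + a) contributes a and each (s^2 + bs + c) contributes c.
G(0) = 2·1 / ((6)) = 2/6 = 1/3.

G(0) = 1/3 ≈ 0.3333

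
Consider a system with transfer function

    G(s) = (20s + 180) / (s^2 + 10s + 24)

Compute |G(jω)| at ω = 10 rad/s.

Substitute s = j10: numerator = 180 + j200, denominator = -76 + j100.
|G(j10)| = |180 + j200| / |-76 + j100| = 269.07 / 125.60 ≈ 2.142.

|G(j10)| ≈ 2.142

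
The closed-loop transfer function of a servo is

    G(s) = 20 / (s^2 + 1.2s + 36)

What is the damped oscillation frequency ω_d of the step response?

Comparing s^2 + 1.2s + 36 to s^2 + 2ζωₙs + ωₙ²: ωₙ = 6 rad/s and ζ = 1.2/(2·6) = 0.1.
ζωₙ = 1.2/2 = 0.6, so ω_d = ωₙ√(1−ζ²) = √(ωₙ² − (ζωₙ)²) = √(36 − 0.6²) = √35.64 ≈ 5.970 rad/s.

ω_d ≈ 5.970 rad/s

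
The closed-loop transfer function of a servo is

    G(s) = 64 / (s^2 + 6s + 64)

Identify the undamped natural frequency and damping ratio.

ωₙ = 8 rad/s, ζ = 0.375

Compare the denominator to the standard form s^2 + 2ζωₙs + ωₙ².
ωₙ² = 64, so ωₙ = 8 rad/s.
2ζωₙ = 6, so ζ = 6/(2·8) = 0.375.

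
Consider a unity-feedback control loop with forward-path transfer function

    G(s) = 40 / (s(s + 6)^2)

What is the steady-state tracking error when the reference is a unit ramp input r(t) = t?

e_ss = 0.9000

G(s) has one pole at the origin.
This is a Type 1 system. Kv = lim_{s→0} s·G(s) = 40/36 = 10/9.
e_ss = 1/Kv = 1/(10/9) = 9/10 ≈ 0.9000.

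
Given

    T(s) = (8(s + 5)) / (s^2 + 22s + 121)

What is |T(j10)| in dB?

Substitute s = j10: numerator = 40 + j80, denominator = 21 + j220.
|T(j10)| = |40 + j80| / |21 + j220| = 89.443 / 221 ≈ 0.4047.
In decibels: 20·log₁₀(0.4047) ≈ -7.86 dB.

|T(j10)|_dB ≈ -7.86 dB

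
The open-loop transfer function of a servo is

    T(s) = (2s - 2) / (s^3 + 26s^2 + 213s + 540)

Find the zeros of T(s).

Set the numerator to zero: 2s - 2 = 0, i.e. 2·(s - 1) = 0.
So s = 1.

s = 1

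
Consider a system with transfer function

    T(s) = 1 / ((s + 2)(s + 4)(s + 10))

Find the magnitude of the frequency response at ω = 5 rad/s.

Substitute s = j5: numerator = 1, denominator = -320 + j215.
|T(j5)| = |1| / |-320 + j215| = 1 / 385.52 ≈ 0.002594.

|T(j5)| ≈ 0.002594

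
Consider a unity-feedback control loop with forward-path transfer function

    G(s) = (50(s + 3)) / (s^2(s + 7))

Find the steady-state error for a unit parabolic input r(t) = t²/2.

G(s) has 2 poles at the origin.
This is a Type 2 system. Ka = lim_{s→0} s^2·G(s) = 150/7.
e_ss = 1/Ka = 1/(150/7) = 7/150 ≈ 0.04667.

e_ss = 0.04667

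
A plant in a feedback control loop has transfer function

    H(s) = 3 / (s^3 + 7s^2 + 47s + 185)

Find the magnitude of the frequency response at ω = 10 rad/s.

Substitute s = j10: numerator = 3, denominator = -515 - j530.
|H(j10)| = |3| / |-515 - j530| = 3 / 739.00 ≈ 0.004060.

|H(j10)| ≈ 0.004060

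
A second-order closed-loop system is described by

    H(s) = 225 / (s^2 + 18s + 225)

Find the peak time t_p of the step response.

Comparing s^2 + 18s + 225 to s^2 + 2ζωₙs + ωₙ²: ωₙ = 15 rad/s and ζ = 18/(2·15) = 0.6.
ζωₙ = 18/2 = 9, so ω_d = ωₙ√(1−ζ²) = √(ωₙ² − (ζωₙ)²) = √(225 − 9²) = √144 = 12 rad/s.
t_p = π/ω_d = π/12 ≈ 0.2618 s.

t_p ≈ 0.2618 s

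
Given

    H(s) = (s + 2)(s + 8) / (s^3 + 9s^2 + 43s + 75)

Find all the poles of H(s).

The poles are the roots of the denominator s^3 + 9s^2 + 43s + 75 = 0.
Trying s = -3: the polynomial evaluates to 0, so (s + 3) is a factor.
Dividing out leaves s^2 + 6s + 25 = 0.
The quadratic formula then gives s = -3 ± 4j.

s = -3 ± 4j, -3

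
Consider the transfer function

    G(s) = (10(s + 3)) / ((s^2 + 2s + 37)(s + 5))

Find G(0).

At s = 0 each factor (s + a) contributes a and each (s^2 + bs + c) contributes c.
G(0) = 10·(3) / ((37) · (5)) = 30/185 = 6/37.

G(0) = 6/37 ≈ 0.1622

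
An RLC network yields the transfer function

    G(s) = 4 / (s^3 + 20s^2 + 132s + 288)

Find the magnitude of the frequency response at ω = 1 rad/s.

Substitute s = j1: numerator = 4, denominator = 268 + j131.
|G(j1)| = |4| / |268 + j131| = 4 / 298.30 ≈ 0.01341.

|G(j1)| ≈ 0.01341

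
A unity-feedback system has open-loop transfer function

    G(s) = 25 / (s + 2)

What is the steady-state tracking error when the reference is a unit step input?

G(s) has no poles at the origin.
This is a Type 0 system. Kp = lim_{s→0} G(s) = 25/2.
e_ss = 1/(1 + Kp) = 1/(1 + 25/2) = 2/27 ≈ 0.07407.

e_ss = 0.07407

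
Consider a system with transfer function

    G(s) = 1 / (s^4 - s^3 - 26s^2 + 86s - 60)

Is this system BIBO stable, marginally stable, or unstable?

The denominator s^4 - s^3 - 26s^2 + 86s - 60 factors as (s^2 - 6s + 10)(s - 1)(s + 6), giving poles at s = 3 ± j, 1, -6.
Since the pole(s) at s = 3 + j, 3 - j, 1 lie in the right half-plane, the system is unstable.

unstable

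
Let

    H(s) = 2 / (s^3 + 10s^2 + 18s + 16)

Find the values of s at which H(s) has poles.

The poles are the roots of the denominator s^3 + 10s^2 + 18s + 16 = 0.
Trying s = -8: the polynomial evaluates to 0, so (s + 8) is a factor.
Dividing out leaves s^2 + 2s + 2 = 0.
The quadratic formula then gives s = -1 ± 1j.

s = -1 + j, -1 - j, -8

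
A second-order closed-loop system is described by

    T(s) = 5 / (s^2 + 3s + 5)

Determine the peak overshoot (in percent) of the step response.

%OS ≈ 5.83%

Comparing s^2 + 3s + 5 to s^2 + 2ζωₙs + ωₙ²: ωₙ = √5 ≈ 2.236 rad/s and ζ = 3/(2·√5) ≈ 0.6708.
%OS = 100·exp(−πζ/√(1−ζ²)) = 100·exp(−π·0.6708/√(1−0.6708²)) ≈ 5.83%.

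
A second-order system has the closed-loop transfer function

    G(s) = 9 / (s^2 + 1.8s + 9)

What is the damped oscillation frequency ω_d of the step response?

Comparing s^2 + 1.8s + 9 to s^2 + 2ζωₙs + ωₙ²: ωₙ = 3 rad/s and ζ = 1.8/(2·3) = 0.3.
ζωₙ = 1.8/2 = 0.9, so ω_d = ωₙ√(1−ζ²) = √(ωₙ² − (ζωₙ)²) = √(9 − 0.9²) = √8.19 ≈ 2.862 rad/s.

ω_d ≈ 2.862 rad/s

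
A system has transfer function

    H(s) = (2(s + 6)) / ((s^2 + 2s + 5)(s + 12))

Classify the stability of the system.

stable

The poles can be read from the denominator factors: s = -1 ± 2j, -12.
Since all poles lie strictly in the left half-plane, the system is stable.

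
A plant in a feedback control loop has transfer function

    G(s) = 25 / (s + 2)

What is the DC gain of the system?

Set s = 0: G(0) = (25) / (2) = 25/2.

G(0) = 25/2 ≈ 12.50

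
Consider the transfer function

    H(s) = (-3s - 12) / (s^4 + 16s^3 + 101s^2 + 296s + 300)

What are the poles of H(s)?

s = -4 ± 3j, -6, -2

The poles are the roots of the denominator s^4 + 16s^3 + 101s^2 + 296s + 300 = 0.
Trying s = -6: the polynomial evaluates to 0, so (s + 6) is a factor.
Dividing out leaves s^3 + 10s^2 + 41s + 50 = 0.
This factors further as (s^2 + 8s + 25)(s + 2) = 0.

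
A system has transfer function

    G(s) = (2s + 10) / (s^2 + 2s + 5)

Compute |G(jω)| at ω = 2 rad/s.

Substitute s = j2: numerator = 10 + j4, denominator = 1 + j4.
|G(j2)| = |10 + j4| / |1 + j4| = 10.770 / 4.1231 ≈ 2.612.

|G(j2)| ≈ 2.612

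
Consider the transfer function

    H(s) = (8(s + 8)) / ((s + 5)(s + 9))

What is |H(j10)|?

Substitute s = j10: numerator = 64 + j80, denominator = -55 + j140.
|H(j10)| = |64 + j80| / |-55 + j140| = 102.45 / 150.42 ≈ 0.6811.

|H(j10)| ≈ 0.6811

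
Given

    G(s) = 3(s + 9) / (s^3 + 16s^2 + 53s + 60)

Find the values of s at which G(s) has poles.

The poles are the roots of the denominator s^3 + 16s^2 + 53s + 60 = 0.
Trying s = -12: the polynomial evaluates to 0, so (s + 12) is a factor.
Dividing out leaves s^2 + 4s + 5 = 0.
The quadratic formula then gives s = -2 ± 1j.

s = -2 + j, -2 - j, -12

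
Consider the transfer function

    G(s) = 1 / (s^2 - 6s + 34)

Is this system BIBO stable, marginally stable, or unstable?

unstable

The denominator s^2 - 6s + 34 factors as (s^2 - 6s + 34), giving poles at s = 3 ± 5j.
Since the pole(s) at s = 3 ± 5j lie in the right half-plane, the system is unstable.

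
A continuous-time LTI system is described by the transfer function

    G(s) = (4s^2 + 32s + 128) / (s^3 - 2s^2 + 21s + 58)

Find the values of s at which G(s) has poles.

s = 2 + 5j, 2 - 5j, -2

The poles are the roots of the denominator s^3 - 2s^2 + 21s + 58 = 0.
Trying s = -2: the polynomial evaluates to 0, so (s + 2) is a factor.
Dividing out leaves s^2 - 4s + 29 = 0.
The quadratic formula then gives s = 2 ± 5j.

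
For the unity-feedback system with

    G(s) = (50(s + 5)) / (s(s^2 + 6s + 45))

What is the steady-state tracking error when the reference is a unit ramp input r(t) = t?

e_ss = 0.1800

G(s) has one pole at the origin.
This is a Type 1 system. Kv = lim_{s→0} s·G(s) = 250/45 = 50/9.
e_ss = 1/Kv = 1/(50/9) = 9/50 ≈ 0.1800.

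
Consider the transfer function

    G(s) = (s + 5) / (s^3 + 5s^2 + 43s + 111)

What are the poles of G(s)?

s = -1 ± 6j, -3

The poles are the roots of the denominator s^3 + 5s^2 + 43s + 111 = 0.
Trying s = -3: the polynomial evaluates to 0, so (s + 3) is a factor.
Dividing out leaves s^2 + 2s + 37 = 0.
The quadratic formula then gives s = -1 ± 6j.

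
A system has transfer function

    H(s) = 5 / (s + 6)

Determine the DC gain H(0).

Set s = 0: H(0) = (5) / (6) = 5/6.

H(0) = 5/6 ≈ 0.8333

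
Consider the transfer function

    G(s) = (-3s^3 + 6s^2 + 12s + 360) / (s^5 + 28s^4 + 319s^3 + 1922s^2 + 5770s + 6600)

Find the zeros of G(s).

Set the numerator to zero: -3s^3 + 6s^2 + 12s + 360 = 0, i.e. -3·(s^3 - 2s^2 - 4s - 120) = 0.
Factoring: (s^2 + 4s + 20)(s - 6) = 0.

s = -2 + 4j, -2 - 4j, 6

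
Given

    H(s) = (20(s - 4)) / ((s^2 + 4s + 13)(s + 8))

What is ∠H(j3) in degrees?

∠H(j3) ≈ 51.01°

At s = j3: numerator = -80 + j60, denominator = -4 + j108.
∠H = ∠num − ∠den = 143.13° − (92.121°) = 51.01°.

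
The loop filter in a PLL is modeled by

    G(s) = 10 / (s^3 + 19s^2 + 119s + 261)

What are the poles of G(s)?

The poles are the roots of the denominator s^3 + 19s^2 + 119s + 261 = 0.
Trying s = -9: the polynomial evaluates to 0, so (s + 9) is a factor.
Dividing out leaves s^2 + 10s + 29 = 0.
The quadratic formula then gives s = -5 ± 2j.

s = -5 + 2j, -5 - 2j, -9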